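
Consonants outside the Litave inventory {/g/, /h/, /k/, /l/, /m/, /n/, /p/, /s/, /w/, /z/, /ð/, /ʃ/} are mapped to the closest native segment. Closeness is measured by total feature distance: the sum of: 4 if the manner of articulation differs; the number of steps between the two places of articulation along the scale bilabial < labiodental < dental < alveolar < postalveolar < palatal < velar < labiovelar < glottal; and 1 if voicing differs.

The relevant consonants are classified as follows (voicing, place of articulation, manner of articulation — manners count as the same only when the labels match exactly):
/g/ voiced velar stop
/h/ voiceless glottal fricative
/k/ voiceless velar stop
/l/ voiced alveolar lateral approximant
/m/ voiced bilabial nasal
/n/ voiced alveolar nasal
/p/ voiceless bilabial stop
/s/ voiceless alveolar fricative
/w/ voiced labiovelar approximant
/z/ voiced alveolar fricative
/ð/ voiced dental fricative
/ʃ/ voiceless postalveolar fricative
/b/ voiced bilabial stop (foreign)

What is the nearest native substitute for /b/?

p

/p/ is closest: same manner (stop), place distance 0 (bilabial→bilabial), voicing differs (+1); total 1. Next closest is /m/ at distance 4.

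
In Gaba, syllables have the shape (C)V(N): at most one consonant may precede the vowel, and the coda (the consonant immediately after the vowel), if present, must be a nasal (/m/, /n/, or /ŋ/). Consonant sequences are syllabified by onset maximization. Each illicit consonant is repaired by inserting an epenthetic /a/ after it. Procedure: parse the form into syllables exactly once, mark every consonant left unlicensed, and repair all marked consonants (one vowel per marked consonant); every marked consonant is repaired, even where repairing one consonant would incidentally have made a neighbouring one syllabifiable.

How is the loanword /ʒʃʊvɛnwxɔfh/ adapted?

ʒaʃʊvɛnwaxɔfaha

The consonants /ʒ/, /w/, /f/, /h/ cannot be parsed into a legal (C)V(N) syllable (only a nasal (/m/, /n/, or /ŋ/) is licensed in coda position; onsets are limited to one consonant).
Epenthesis after each stranded consonant: /ʒ/ → /ʒa/, /w/ → /wa/, /f/ → /fa/, /h/ → /ha/.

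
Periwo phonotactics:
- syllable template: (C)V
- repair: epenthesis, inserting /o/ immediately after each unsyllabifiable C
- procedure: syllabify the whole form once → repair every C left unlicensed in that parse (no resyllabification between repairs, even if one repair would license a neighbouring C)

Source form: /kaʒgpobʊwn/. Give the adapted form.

kaʒogopobʊwono

The consonants /ʒ/, /g/, /w/, /n/ cannot be parsed into a legal (C)V syllable (no codas are permitted; onsets are limited to one consonant).
Inserting the epenthetic vowel yields /ʒ/ → /ʒo/, /g/ → /go/, /w/ → /wo/, /n/ → /no/.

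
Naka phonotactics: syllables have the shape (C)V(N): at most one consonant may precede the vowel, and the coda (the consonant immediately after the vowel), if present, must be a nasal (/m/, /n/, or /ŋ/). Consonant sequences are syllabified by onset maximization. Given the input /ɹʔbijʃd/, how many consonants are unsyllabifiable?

Under (C)V(N), the unsyllabifiable consonants are /ɹ/, /ʔ/, /j/, /ʃ/, /d/ (only a nasal (/m/, /n/, or /ŋ/) is licensed in coda position; onsets are limited to one consonant).

5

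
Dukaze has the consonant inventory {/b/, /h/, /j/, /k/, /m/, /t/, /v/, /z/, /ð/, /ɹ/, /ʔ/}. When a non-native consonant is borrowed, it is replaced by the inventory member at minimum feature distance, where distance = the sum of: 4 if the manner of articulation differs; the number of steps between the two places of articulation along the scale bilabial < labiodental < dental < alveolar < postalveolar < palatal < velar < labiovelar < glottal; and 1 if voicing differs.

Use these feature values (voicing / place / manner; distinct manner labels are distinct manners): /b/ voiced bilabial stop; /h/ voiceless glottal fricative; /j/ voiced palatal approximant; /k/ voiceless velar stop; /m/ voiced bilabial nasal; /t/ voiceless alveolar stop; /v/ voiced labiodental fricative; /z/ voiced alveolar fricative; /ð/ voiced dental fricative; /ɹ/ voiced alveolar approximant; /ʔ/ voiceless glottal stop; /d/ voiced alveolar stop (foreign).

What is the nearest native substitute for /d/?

t

/t/ is closest: same manner (stop), place distance 0 (alveolar→alveolar), voicing differs (+1); total 1. Next closest is /b/ at distance 3.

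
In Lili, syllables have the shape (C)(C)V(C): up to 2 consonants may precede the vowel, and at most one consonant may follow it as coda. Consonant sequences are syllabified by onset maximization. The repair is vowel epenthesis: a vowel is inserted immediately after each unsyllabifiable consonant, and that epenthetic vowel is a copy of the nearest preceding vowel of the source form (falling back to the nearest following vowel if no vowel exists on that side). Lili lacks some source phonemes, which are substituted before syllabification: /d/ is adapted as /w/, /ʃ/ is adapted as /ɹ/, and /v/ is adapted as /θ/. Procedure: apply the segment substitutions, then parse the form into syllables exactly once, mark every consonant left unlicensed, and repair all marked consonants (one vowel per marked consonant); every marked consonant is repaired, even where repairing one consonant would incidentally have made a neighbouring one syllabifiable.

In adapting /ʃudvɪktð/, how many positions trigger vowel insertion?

2

After substitution the input is /ɹuwθɪktð/.
The unsyllabifiable consonants are /t/, /ð/; each receives one epenthetic vowel.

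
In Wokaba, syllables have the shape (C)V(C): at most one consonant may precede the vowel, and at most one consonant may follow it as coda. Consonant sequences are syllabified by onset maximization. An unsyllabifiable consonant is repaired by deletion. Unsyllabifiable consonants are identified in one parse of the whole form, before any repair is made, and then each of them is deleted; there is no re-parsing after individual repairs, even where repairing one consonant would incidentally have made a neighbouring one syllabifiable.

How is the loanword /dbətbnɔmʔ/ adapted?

The consonants /d/, /b/, /ʔ/ cannot be parsed into a legal (C)V(C) syllable (at most one coda consonant is licensed; onsets are limited to one consonant).
Each unlicensed consonant is deleted: /d/, /b/, /ʔ/.

bətnɔm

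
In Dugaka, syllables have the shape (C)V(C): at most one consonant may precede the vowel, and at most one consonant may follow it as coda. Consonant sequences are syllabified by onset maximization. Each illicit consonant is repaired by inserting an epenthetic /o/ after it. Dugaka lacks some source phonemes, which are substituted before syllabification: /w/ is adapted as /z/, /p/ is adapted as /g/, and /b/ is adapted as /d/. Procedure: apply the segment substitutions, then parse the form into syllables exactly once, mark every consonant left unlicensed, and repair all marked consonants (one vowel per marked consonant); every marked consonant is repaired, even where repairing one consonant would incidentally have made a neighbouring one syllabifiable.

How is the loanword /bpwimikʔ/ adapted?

dogozimikʔo

Substitution: /b/ → /d/, /p/ → /g/, /w/ → /z/, giving /dgzimikʔ/.
The consonants /d/, /g/, /ʔ/ cannot be parsed into a legal (C)V(C) syllable (at most one coda consonant is licensed; onsets are limited to one consonant).
Inserting the epenthetic vowel yields /d/ → /do/, /g/ → /go/, /ʔ/ → /ʔo/.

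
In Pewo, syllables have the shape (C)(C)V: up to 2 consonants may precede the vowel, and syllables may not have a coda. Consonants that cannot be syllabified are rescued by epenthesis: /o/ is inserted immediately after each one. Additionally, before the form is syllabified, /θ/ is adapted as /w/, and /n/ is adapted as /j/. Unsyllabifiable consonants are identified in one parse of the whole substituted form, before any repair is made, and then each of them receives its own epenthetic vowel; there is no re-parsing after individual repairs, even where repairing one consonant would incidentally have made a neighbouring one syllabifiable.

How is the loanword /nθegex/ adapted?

jwegexo

Substitution: /n/ → /j/, /θ/ → /w/, giving /jwegex/.
Under (C)(C)V, the unsyllabifiable consonants are /x/ (no codas are permitted; onsets may contain at most 2 consonants).
Each unlicensed consonant becomes the onset of a new syllable: /x/ → /xo/.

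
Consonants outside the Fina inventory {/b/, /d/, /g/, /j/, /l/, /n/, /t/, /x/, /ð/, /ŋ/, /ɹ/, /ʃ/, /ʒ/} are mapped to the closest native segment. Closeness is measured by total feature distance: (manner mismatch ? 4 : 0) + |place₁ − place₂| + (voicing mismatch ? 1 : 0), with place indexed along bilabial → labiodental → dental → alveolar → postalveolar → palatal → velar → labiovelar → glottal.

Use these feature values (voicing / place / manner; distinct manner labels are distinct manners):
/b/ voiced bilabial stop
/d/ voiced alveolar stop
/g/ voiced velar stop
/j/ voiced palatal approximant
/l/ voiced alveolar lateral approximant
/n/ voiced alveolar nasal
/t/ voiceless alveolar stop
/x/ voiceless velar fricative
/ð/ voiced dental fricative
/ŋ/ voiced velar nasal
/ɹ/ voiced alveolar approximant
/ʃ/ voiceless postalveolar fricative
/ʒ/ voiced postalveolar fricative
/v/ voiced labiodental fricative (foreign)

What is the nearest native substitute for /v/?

/ð/ is closest: same manner (fricative), place distance 1 (labiodental→dental), same voicing; total 1. Next closest is /ʒ/ at distance 3.

ð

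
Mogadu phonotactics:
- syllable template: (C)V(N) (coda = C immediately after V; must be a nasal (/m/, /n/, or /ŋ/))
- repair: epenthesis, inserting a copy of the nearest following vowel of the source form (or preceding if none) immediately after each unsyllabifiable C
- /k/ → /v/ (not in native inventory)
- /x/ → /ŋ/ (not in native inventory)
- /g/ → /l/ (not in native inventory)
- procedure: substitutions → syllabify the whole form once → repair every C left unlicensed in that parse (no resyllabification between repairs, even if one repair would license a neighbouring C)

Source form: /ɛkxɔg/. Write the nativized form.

Substitution: /k/ → /v/, /x/ → /ŋ/, /g/ → /l/, giving /ɛvŋɔl/.
The consonants /v/, /l/ cannot be parsed into a legal (C)V(N) syllable (only a nasal (/m/, /n/, or /ŋ/) is licensed in coda position; onsets are limited to one consonant).
Each unlicensed consonant becomes the onset of a new syllable: /v/ → /vɔ/, /l/ → /lɔ/.

ɛvɔŋɔlɔ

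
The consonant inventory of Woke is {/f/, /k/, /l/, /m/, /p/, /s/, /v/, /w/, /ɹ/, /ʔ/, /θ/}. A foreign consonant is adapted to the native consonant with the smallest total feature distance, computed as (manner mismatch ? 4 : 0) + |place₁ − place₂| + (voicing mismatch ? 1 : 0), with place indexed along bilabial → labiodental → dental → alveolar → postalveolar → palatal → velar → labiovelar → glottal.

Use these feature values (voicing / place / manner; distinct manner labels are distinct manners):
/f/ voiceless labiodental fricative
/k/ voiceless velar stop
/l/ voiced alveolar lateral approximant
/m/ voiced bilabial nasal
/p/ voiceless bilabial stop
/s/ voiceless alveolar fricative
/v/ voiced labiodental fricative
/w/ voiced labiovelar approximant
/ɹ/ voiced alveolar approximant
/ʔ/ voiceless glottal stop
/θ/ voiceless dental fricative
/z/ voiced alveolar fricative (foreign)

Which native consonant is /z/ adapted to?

s

/s/ is closest: same manner (fricative), place distance 0 (alveolar→alveolar), voicing differs (+1); total 1. Next closest is /v/ at distance 2.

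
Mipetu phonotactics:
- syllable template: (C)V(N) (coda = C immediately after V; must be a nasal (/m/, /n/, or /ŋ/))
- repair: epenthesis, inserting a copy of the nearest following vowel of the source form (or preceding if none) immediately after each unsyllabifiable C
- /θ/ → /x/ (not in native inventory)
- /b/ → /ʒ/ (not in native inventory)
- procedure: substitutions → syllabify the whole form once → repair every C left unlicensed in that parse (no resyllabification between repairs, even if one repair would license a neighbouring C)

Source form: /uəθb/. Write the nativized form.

Substitution: /θ/ → /x/, /b/ → /ʒ/, giving /uəxʒ/.
Under (C)V(N), the unsyllabifiable consonants are /x/, /ʒ/ (only a nasal (/m/, /n/, or /ŋ/) is licensed in coda position; onsets are limited to one consonant).
Inserting the epenthetic vowel yields /x/ → /xə/, /ʒ/ → /ʒə/.

uəxəʒə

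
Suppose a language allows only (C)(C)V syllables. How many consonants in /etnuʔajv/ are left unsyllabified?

Under (C)(C)V, the unsyllabifiable consonants are /j/, /v/ (no codas are permitted; onsets may contain at most 2 consonants).

2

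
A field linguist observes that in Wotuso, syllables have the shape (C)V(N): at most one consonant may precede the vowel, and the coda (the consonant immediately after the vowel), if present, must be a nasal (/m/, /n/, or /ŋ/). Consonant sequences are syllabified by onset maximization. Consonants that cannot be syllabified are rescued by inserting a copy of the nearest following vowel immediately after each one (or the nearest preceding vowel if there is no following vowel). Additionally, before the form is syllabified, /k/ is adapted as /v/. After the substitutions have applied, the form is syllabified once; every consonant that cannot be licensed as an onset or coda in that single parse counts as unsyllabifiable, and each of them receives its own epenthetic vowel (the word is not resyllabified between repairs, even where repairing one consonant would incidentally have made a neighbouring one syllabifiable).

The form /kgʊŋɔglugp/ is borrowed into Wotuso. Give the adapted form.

Substitution: /k/ → /v/, giving /vgʊŋɔglugp/.
The consonants /v/, /g/, /g/, /p/ cannot be parsed into a legal (C)V(N) syllable (only a nasal (/m/, /n/, or /ŋ/) is licensed in coda position; onsets are limited to one consonant).
Inserting the epenthetic vowel yields /v/ → /vʊ/, /g/ → /gu/, /g/ → /gu/, /p/ → /pu/.

vʊgʊŋɔgulugupu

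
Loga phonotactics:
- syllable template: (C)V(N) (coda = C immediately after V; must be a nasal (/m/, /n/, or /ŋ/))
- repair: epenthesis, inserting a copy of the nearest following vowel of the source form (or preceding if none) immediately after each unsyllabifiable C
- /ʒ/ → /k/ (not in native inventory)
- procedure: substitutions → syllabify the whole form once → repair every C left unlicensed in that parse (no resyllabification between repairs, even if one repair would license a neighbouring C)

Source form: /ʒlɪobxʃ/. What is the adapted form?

kɪlɪoboxoʃo

Substitution: /ʒ/ → /k/, giving /klɪobxʃ/.
Syllabifying with onset maximization leaves /k/, /b/, /x/, /ʃ/ stranded (only a nasal (/m/, /n/, or /ŋ/) is licensed in coda position; onsets are limited to one consonant).
Epenthesis after each stranded consonant: /k/ → /kɪ/, /b/ → /bo/, /x/ → /xo/, /ʃ/ → /ʃo/.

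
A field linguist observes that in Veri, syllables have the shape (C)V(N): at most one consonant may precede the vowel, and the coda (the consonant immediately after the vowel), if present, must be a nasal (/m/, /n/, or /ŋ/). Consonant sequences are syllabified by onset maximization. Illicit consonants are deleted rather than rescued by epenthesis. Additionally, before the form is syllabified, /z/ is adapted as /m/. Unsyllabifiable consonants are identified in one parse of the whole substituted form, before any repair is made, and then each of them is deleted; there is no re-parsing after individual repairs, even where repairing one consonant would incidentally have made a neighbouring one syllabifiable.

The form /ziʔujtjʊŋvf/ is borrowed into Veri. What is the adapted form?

miʔujʊŋ

Substitution: /z/ → /m/, giving /miʔujtjʊŋvf/.
The consonants /j/, /t/, /v/, /f/ cannot be parsed into a legal (C)V(N) syllable (only a nasal (/m/, /n/, or /ŋ/) is licensed in coda position; onsets are limited to one consonant).
Each unlicensed consonant is deleted: /j/, /t/, /v/, /f/.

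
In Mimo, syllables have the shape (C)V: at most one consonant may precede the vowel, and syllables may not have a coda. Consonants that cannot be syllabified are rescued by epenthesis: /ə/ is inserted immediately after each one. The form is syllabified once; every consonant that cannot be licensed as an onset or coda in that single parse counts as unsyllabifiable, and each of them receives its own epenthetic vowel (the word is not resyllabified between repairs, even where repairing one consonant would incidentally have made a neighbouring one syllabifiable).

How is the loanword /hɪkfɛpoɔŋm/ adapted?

Syllabifying with onset maximization leaves /k/, /ŋ/, /m/ stranded (no codas are permitted; onsets are limited to one consonant).
Epenthesis after each stranded consonant: /k/ → /kə/, /ŋ/ → /ŋə/, /m/ → /mə/.

hɪkəfɛpoɔŋəmə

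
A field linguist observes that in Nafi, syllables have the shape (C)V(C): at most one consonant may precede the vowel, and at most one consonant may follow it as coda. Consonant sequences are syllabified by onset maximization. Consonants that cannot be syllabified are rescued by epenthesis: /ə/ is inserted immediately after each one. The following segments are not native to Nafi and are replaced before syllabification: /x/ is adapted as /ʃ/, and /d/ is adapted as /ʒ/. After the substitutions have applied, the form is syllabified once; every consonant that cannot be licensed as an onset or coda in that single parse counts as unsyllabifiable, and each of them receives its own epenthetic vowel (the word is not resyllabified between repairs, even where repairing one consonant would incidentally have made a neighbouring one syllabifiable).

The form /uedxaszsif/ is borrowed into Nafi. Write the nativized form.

Substitution: /d/ → /ʒ/, /x/ → /ʃ/, giving /ueʒʃaszsif/.
Under (C)V(C), the unsyllabifiable consonants are /z/ (at most one coda consonant is licensed; onsets are limited to one consonant).
Each unlicensed consonant becomes the onset of a new syllable: /z/ → /zə/.

ueʒʃaszəsif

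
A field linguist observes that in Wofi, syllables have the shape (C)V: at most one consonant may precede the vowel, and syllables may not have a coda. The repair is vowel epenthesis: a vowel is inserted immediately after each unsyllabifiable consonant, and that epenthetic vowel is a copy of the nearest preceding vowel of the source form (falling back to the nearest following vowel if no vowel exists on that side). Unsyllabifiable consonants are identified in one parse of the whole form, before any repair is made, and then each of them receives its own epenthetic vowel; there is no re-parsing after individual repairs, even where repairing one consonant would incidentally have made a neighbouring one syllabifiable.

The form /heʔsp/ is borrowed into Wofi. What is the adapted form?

heʔesepe

Under (C)V, the unsyllabifiable consonants are /ʔ/, /s/, /p/ (no codas are permitted; onsets are limited to one consonant).
Epenthesis after each stranded consonant: /ʔ/ → /ʔe/, /s/ → /se/, /p/ → /pe/.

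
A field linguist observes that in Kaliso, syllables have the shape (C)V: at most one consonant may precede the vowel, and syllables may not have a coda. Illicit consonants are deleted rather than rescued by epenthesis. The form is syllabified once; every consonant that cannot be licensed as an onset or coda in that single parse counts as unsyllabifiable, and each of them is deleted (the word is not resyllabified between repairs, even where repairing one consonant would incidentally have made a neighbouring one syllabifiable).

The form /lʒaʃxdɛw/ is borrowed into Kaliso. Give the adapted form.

Syllabifying with onset maximization leaves /l/, /ʃ/, /x/, /w/ stranded (no codas are permitted; onsets are limited to one consonant).
Deleting the stranded consonants removes /l/, /ʃ/, /x/, /w/.

ʒadɛ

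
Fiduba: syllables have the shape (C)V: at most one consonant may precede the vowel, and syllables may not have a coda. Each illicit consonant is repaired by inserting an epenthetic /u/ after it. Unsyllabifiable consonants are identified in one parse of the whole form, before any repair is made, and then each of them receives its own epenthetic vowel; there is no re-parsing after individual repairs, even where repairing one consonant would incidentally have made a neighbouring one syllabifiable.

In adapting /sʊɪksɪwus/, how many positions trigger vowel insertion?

2

The unsyllabifiable consonants are /k/, /s/; each receives one epenthetic vowel.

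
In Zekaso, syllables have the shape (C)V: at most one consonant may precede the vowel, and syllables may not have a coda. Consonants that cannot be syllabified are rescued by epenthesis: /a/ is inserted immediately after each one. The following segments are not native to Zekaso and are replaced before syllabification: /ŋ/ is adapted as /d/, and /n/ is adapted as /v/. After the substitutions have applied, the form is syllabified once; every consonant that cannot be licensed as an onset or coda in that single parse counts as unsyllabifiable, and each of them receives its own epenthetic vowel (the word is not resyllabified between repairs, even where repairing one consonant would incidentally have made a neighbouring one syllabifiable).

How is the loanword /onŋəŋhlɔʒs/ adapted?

ovadədahalɔʒasa

Substitution: /n/ → /v/, /ŋ/ → /d/, giving /ovdədhlɔʒs/.
Under (C)V, the unsyllabifiable consonants are /v/, /d/, /h/, /ʒ/, /s/ (no codas are permitted; onsets are limited to one consonant).
Inserting the epenthetic vowel yields /v/ → /va/, /d/ → /da/, /h/ → /ha/, /ʒ/ → /ʒa/, /s/ → /sa/.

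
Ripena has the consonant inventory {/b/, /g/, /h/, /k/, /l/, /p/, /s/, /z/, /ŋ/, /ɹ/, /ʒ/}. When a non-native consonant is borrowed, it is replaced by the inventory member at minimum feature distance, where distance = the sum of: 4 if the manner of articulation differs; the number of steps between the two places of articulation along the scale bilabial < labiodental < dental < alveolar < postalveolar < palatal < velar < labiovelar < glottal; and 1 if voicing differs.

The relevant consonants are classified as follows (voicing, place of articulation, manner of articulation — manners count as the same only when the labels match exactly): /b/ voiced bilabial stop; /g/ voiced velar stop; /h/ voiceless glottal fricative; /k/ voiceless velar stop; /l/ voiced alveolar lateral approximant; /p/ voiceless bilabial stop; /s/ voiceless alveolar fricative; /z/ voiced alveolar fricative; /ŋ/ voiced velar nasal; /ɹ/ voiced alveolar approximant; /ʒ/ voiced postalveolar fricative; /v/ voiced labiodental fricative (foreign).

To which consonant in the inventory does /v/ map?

z

/z/ is closest: same manner (fricative), place distance 2 (labiodental→alveolar), same voicing; total 2. Next closest is /s/ at distance 3.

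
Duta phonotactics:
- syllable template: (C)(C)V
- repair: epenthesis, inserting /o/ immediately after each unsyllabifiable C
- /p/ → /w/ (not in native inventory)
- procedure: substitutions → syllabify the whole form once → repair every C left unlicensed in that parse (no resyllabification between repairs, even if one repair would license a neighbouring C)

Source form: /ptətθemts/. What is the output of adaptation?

Substitution: /p/ → /w/, giving /wtətθemts/.
Syllabifying with onset maximization leaves /m/, /t/, /s/ stranded (no codas are permitted; onsets may contain at most 2 consonants).
Inserting the epenthetic vowel yields /m/ → /mo/, /t/ → /to/, /s/ → /so/.

wtətθemotoso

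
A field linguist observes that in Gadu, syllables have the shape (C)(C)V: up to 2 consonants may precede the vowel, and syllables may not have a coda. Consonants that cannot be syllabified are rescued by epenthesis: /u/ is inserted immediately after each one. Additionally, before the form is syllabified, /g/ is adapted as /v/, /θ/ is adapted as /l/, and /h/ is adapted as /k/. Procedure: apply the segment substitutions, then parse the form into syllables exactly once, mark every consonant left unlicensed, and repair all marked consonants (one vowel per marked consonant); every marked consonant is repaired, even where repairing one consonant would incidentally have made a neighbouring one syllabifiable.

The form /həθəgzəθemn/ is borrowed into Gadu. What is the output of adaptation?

Substitution: /h/ → /k/, /θ/ → /l/, /g/ → /v/, giving /kələvzəlemn/.
Under (C)(C)V, the unsyllabifiable consonants are /m/, /n/ (no codas are permitted; onsets may contain at most 2 consonants).
Epenthesis after each stranded consonant: /m/ → /mu/, /n/ → /nu/.

kələvzəlemunu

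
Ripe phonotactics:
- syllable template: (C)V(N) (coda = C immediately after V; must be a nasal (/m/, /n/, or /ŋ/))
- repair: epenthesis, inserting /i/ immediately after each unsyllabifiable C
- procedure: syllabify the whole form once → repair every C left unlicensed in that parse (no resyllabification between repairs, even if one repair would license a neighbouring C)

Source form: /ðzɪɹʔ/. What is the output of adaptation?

Under (C)V(N), the unsyllabifiable consonants are /ð/, /ɹ/, /ʔ/ (only a nasal (/m/, /n/, or /ŋ/) is licensed in coda position; onsets are limited to one consonant).
Epenthesis after each stranded consonant: /ð/ → /ði/, /ɹ/ → /ɹi/, /ʔ/ → /ʔi/.

ðizɪɹiʔi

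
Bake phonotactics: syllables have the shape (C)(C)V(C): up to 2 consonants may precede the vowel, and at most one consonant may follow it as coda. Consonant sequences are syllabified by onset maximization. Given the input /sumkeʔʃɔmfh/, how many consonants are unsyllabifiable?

Syllabifying with onset maximization leaves /f/, /h/ stranded (at most one coda consonant is licensed; onsets may contain at most 2 consonants).

2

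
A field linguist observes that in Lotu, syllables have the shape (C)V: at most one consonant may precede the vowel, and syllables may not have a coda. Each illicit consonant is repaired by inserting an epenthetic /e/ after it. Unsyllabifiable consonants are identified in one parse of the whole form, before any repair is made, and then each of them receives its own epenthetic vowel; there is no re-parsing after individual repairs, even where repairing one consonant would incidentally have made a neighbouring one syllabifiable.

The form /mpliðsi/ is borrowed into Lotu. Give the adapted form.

mepeliðesi

The consonants /m/, /p/, /ð/ cannot be parsed into a legal (C)V syllable (no codas are permitted; onsets are limited to one consonant).
Inserting the epenthetic vowel yields /m/ → /me/, /p/ → /pe/, /ð/ → /ðe/.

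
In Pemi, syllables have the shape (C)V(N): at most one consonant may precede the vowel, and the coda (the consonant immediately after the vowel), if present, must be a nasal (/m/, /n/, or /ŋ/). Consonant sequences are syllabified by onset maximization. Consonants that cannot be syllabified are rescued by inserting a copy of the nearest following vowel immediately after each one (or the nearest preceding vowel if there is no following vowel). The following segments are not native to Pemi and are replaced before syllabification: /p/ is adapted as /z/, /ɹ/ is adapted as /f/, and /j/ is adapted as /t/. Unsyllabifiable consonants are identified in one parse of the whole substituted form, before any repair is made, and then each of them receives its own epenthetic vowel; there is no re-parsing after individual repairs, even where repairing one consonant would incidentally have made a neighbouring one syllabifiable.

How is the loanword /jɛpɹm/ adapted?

tɛzɛfɛmɛ

Substitution: /j/ → /t/, /p/ → /z/, /ɹ/ → /f/, giving /tɛzfm/.
Under (C)V(N), the unsyllabifiable consonants are /z/, /f/, /m/ (only a nasal (/m/, /n/, or /ŋ/) is licensed in coda position; onsets are limited to one consonant).
Inserting the epenthetic vowel yields /z/ → /zɛ/, /f/ → /fɛ/, /m/ → /mɛ/.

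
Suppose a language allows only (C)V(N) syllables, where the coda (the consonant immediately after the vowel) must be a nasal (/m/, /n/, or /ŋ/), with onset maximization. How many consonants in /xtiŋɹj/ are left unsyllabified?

3

Syllabifying with onset maximization leaves /x/, /ɹ/, /j/ stranded (only a nasal (/m/, /n/, or /ŋ/) is licensed in coda position; onsets are limited to one consonant).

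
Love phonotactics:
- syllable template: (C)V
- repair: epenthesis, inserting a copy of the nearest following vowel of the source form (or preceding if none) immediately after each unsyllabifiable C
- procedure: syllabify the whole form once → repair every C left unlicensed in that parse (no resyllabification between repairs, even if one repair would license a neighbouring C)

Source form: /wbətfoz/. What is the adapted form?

wəbətofozo

The consonants /w/, /t/, /z/ cannot be parsed into a legal (C)V syllable (no codas are permitted; onsets are limited to one consonant).
Inserting the epenthetic vowel yields /w/ → /wə/, /t/ → /to/, /z/ → /zo/.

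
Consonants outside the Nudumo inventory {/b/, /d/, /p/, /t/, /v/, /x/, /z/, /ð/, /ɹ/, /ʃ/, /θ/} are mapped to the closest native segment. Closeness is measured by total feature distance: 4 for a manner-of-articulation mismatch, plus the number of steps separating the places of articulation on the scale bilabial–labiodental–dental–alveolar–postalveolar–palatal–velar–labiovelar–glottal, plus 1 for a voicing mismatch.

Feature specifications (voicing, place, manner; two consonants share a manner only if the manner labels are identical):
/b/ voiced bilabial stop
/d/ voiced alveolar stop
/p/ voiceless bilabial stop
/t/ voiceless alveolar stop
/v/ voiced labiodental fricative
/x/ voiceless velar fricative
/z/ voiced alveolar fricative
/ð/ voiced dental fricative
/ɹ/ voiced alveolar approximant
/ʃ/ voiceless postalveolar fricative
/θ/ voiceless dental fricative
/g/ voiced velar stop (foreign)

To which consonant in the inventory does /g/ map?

d

/d/ is closest: same manner (stop), place distance 3 (velar→alveolar), same voicing; total 3. Next closest is /t/ at distance 4.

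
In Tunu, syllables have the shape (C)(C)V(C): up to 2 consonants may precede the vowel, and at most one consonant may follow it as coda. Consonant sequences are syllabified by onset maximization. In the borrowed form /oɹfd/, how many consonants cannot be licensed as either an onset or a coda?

2

Syllabifying with onset maximization leaves /f/, /d/ stranded (at most one coda consonant is licensed; onsets may contain at most 2 consonants).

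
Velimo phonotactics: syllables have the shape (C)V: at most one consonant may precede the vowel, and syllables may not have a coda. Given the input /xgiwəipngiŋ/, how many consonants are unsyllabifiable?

4

The consonants /x/, /p/, /n/, /ŋ/ cannot be parsed into a legal (C)V syllable (no codas are permitted; onsets are limited to one consonant).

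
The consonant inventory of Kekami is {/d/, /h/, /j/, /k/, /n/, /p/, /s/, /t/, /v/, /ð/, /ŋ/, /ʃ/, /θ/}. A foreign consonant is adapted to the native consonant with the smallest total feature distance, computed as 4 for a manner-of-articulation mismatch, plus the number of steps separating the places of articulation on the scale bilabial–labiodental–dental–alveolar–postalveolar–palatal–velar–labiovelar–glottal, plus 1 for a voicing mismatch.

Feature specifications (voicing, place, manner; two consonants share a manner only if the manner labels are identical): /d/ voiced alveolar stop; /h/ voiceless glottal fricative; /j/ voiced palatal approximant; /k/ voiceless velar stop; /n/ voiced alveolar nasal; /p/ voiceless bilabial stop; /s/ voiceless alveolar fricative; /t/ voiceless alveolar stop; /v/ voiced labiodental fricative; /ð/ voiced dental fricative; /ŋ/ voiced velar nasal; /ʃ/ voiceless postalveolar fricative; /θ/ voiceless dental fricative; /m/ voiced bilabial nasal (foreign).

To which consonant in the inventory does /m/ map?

n

/n/ is closest: same manner (nasal), place distance 3 (bilabial→alveolar), same voicing; total 3. Next closest is /p/ at distance 5.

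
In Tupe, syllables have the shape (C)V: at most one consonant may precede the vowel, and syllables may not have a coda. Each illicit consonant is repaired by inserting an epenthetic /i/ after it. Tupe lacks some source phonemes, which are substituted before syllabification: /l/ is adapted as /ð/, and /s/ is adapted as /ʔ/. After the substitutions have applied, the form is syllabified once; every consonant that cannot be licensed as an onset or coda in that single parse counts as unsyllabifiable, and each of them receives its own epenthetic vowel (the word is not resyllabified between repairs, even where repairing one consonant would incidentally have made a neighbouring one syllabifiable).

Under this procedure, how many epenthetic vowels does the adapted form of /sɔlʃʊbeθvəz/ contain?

3

After substitution the input is /ʔɔðʃʊbeθvəz/.
The unsyllabifiable consonants are /ð/, /θ/, /z/; each receives one epenthetic vowel.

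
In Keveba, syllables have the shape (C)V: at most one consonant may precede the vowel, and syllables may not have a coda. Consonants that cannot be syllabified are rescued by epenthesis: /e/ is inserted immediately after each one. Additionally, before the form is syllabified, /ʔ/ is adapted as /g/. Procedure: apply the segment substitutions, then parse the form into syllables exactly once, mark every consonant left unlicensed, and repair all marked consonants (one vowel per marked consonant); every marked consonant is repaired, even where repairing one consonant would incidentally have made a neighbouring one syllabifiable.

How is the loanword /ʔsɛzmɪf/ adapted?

Substitution: /ʔ/ → /g/, giving /gsɛzmɪf/.
Syllabifying with onset maximization leaves /g/, /z/, /f/ stranded (no codas are permitted; onsets are limited to one consonant).
Each unlicensed consonant becomes the onset of a new syllable: /g/ → /ge/, /z/ → /ze/, /f/ → /fe/.

gesɛzemɪfe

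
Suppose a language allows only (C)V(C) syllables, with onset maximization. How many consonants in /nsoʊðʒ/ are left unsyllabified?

The consonants /n/, /ʒ/ cannot be parsed into a legal (C)V(C) syllable (at most one coda consonant is licensed; onsets are limited to one consonant).

2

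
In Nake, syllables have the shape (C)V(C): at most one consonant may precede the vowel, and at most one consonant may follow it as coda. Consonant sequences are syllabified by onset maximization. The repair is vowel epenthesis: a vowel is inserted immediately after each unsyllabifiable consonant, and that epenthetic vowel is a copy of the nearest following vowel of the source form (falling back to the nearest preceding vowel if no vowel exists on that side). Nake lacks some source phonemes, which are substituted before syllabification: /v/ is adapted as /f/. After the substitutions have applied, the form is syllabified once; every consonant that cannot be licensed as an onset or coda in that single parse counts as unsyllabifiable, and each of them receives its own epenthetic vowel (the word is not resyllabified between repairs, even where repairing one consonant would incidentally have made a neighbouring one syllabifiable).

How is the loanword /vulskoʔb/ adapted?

Substitution: /v/ → /f/, giving /fulskoʔb/.
Syllabifying with onset maximization leaves /s/, /b/ stranded (at most one coda consonant is licensed; onsets are limited to one consonant).
Epenthesis after each stranded consonant: /s/ → /so/, /b/ → /bo/.

fulsokoʔbo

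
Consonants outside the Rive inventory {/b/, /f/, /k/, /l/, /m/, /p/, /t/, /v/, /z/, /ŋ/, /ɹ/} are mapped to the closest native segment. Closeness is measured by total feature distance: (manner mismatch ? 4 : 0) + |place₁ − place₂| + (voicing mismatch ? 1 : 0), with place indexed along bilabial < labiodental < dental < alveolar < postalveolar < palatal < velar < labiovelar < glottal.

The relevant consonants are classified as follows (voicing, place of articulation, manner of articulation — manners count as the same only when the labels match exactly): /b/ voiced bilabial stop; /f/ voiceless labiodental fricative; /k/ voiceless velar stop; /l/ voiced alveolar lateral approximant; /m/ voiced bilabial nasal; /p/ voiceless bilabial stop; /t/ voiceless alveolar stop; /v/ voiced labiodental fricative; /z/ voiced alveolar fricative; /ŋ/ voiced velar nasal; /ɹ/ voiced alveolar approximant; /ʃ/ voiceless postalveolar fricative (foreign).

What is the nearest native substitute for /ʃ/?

/z/ is closest: same manner (fricative), place distance 1 (postalveolar→alveolar), voicing differs (+1); total 2. Next closest is /f/ at distance 3.

z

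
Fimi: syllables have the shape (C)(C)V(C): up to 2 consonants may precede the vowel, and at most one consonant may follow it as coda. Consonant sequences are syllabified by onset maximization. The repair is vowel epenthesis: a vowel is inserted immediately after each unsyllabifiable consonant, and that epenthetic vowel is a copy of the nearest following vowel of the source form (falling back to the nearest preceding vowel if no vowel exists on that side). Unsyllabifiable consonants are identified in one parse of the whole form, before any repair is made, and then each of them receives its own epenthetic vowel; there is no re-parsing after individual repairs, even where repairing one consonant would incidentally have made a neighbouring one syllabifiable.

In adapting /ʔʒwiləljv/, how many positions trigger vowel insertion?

The unsyllabifiable consonants are /ʔ/, /j/, /v/; each receives one epenthetic vowel.

3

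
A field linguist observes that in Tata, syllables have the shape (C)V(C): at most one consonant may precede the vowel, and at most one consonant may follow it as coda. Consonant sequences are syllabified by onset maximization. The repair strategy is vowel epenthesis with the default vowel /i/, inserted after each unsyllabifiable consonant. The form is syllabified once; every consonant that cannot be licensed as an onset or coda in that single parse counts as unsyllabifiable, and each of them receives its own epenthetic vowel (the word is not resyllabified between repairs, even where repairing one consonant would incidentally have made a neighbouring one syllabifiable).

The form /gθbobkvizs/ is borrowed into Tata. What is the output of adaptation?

giθibobkivizsi

Syllabifying with onset maximization leaves /g/, /θ/, /k/, /s/ stranded (at most one coda consonant is licensed; onsets are limited to one consonant).
Each unlicensed consonant becomes the onset of a new syllable: /g/ → /gi/, /θ/ → /θi/, /k/ → /ki/, /s/ → /si/.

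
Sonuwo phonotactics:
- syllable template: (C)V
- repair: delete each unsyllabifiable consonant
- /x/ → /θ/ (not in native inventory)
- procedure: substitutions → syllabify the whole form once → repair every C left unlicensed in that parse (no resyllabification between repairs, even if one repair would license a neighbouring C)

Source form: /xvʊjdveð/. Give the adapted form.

vʊve

Substitution: /x/ → /θ/, giving /θvʊjdveð/.
The consonants /θ/, /j/, /d/, /ð/ cannot be parsed into a legal (C)V syllable (no codas are permitted; onsets are limited to one consonant).
Each unlicensed consonant is deleted: /θ/, /j/, /d/, /ð/.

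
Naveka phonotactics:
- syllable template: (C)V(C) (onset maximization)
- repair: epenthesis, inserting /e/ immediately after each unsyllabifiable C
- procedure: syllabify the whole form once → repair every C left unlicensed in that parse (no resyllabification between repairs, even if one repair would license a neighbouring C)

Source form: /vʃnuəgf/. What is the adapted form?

Syllabifying with onset maximization leaves /v/, /ʃ/, /f/ stranded (at most one coda consonant is licensed; onsets are limited to one consonant).
Inserting the epenthetic vowel yields /v/ → /ve/, /ʃ/ → /ʃe/, /f/ → /fe/.

veʃenuəgfe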